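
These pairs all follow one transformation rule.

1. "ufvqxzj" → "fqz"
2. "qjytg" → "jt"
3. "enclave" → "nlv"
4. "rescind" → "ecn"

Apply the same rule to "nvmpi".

The pattern: keep every other character starting from the second (positions 2nd, 4th, 6th, ...).
On "nvmpi" that produces "vp".

vp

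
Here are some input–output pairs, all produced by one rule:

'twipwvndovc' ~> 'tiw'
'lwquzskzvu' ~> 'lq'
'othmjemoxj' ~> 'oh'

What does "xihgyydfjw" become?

The rule is to keep every other character starting from the first (positions 1st, 3rd, 5th, ...), then delete the last 3 characters.
Working it through for "xihgyydfjw": intermediate "xhydj", final "xh".

xh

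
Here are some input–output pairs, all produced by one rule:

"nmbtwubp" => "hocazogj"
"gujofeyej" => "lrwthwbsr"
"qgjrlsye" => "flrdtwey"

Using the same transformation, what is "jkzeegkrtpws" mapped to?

cjfwxmrrtxeg

Looking at the pairs, the operation is to move the last 3 characters to the front (rotate right by 3), then shift every letter 13 places forward in the alphabet (wrapping around) — i.e. ROT13.
On "jkzeegkrtpws" that produces "cjfwxmrrtxeg".
(Check on "nmbtwubp": → "ubpnmbtw" → "hocazogj" ✓)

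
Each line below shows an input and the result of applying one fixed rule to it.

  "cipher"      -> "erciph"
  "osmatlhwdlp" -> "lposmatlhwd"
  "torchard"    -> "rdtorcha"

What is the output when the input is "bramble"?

The transformation: move the last 2 characters to the front (rotate right by 2).
On "bramble" that produces "lebramb".

lebramb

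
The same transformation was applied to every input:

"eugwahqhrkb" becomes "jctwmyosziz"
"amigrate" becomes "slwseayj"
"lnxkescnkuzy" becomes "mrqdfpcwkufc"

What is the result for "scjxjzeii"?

In each case the input is transformed by: shift every letter 8 places backward in the alphabet (wrapping around), then move the last 3 characters to the front (rotate right by 3).
Applying both steps to "scjxjzeii": "kubpbrwaa", then "waakubpbr".

waakubpbr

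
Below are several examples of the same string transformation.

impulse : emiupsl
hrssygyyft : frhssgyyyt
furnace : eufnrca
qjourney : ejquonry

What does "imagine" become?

The rule is to swap each adjacent pair of characters (1↔2, 3↔4, ...), then move the last character to the front.
Starting from "imagine": after the first operation, "miganie"; after the second, "emigani".

emigani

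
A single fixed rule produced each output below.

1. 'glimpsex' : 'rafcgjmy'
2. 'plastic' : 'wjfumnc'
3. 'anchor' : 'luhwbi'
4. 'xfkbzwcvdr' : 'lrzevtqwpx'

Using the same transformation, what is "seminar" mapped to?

lmygchu

In each case the input is transformed by: move the last character to the front, then shift every letter 6 places backward in the alphabet (wrapping around).
For "seminar", step one produces "rsemina"; step two turns that into "lmygchu".
(Check on "xfkbzwcvdr": → "rxfkbzwcvd" → "lrzevtqwpx" ✓)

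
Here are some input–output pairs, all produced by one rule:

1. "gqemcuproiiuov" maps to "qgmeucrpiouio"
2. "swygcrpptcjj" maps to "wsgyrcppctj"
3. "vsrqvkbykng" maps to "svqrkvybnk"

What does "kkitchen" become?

Each output is the input with this applied: delete the last character, then swap each adjacent pair of characters (1↔2, 3↔4, ...).
On "kkitchen" that produces "kktihce".

kktihce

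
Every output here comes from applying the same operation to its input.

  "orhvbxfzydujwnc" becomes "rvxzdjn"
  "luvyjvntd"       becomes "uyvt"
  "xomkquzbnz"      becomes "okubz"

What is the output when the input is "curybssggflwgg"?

Each output is the input with this applied: keep every other character starting from the second (positions 2nd, 4th, 6th, ...).
For "curybssggflwgg" the result is "uysgfwg".

uysgfwg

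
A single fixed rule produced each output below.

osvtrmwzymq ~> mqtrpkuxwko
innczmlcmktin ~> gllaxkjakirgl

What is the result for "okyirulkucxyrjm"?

miwgpsjisavwphk

The transformation: shift every letter 2 places backward in the alphabet (wrapping around).
Applying that to "okyirulkucxyrjm" gives "miwgpsjisavwphk".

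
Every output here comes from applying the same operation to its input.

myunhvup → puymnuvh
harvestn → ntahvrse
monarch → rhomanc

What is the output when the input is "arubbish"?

The pattern: swap each adjacent pair of characters (1↔2, 3↔4, ...), then move the last 2 characters to the front (rotate right by 2).
"arubbish" → "rabuibhs" → "hsrabuib".
(Check on "harvestn": → "ahvrsent" → "ntahvrse" ✓)

hsrabuib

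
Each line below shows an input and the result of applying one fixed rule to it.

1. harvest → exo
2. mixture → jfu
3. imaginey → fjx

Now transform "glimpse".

Each output is the input with this applied: shift every letter 3 places backward in the alphabet (wrapping around), then keep only the first 3 characters.
On "glimpse": the first step gives "difjmpb", and the second then gives "dif".
(Check on "mixture": → "jfuqrob" → "jfu" ✓)

dif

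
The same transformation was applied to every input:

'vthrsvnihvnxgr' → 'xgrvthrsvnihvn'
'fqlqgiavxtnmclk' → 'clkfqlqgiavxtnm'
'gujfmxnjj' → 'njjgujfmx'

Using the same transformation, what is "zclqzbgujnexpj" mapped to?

In each case the input is transformed by: move the last 3 characters to the front (rotate right by 3).
"zclqzbgujnexpj" → "xpjzclqzbgujne".

xpjzclqzbgujne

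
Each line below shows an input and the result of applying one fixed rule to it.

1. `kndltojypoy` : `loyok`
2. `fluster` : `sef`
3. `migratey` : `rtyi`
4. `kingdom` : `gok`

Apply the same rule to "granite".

ntg

In each case the input is transformed by: move the first 2 characters to the end (rotate left by 2), then keep every other character starting from the second (positions 2nd, 4th, 6th, ...).
Starting from "granite": after the first operation, "anitegr"; after the second, "ntg".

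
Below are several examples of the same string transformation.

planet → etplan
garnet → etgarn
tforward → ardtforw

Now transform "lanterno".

The transformation: swap the front and back halves of the string, then move the first character to the end.
Doing the same to "lanterno": "rnolante".

rnolante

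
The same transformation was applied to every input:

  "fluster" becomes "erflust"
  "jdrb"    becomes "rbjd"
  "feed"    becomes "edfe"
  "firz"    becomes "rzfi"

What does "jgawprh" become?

rhjgawp

What's happening: move the last 2 characters to the front (rotate right by 2).
So "jgawprh" becomes "rhjgawp".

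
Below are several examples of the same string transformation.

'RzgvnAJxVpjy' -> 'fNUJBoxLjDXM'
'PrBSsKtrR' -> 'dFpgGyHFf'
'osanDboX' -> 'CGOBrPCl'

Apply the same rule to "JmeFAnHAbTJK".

xAStoBvoPhxy

What's happening: flip the case of every letter, then shift every letter 12 places backward in the alphabet (wrapping around).
"JmeFAnHAbTJK" → "jMEfaNhaBtjk" → "xAStoBvoPhxy".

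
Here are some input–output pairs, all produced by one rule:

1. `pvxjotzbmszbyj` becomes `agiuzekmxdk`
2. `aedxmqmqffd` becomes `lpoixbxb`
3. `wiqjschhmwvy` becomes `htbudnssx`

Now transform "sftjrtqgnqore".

In each case the input is transformed by: delete the last 3 characters, then shift every letter 11 places forward in the alphabet (wrapping around).
"sftjrtqgnqore" → "sftjrtqgnq" → "dqeucebryb".

dqeucebryb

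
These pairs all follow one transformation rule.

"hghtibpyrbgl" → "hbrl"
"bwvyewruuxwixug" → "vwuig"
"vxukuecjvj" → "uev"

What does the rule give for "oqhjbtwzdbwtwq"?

htdt

In each case the input is transformed by: keep one character in every 3, starting at position 3 (positions 3rd, 6th, 9th, ...).
On "oqhjbtwzdbwtwq" that produces "htdt".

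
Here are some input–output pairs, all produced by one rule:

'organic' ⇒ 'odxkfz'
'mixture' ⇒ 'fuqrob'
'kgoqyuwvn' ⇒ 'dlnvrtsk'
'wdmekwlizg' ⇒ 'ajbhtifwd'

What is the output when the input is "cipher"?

Looking at the pairs, the operation is to shift every letter 3 places backward in the alphabet (wrapping around), then delete the first character.
On "cipher": the first step gives "zfmebo", and the second then gives "fmebo".

fmebo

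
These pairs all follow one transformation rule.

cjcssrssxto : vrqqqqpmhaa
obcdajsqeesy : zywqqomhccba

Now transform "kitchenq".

In each case the input is transformed by: shift every letter 2 places backward in the alphabet (wrapping around), then sort the characters into reverse alphabetical order.
"kitchenq" → "igrafclo" → "roligfca".

roligfca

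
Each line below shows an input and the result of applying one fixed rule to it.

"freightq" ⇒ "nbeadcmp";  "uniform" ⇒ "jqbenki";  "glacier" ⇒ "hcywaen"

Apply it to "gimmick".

The rule is to swap each adjacent pair of characters (1↔2, 3↔4, ...), then shift every letter 4 places backward in the alphabet (wrapping around).
On "gimmick" that produces "eciiyeg".

eciiyeg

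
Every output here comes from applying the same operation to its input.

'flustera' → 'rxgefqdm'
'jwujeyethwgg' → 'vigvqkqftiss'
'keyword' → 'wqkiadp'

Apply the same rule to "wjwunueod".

Looking at the pairs, the operation is to shift every letter 12 places forward in the alphabet (wrapping around).
So "wjwunueod" becomes "ivigzgqap".

ivigzgqap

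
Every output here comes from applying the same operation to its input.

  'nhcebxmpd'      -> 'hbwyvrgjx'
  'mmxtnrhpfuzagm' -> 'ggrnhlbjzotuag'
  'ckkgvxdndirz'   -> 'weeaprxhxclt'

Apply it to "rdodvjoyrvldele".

lxixpdislpfxyfy

What's happening: shift every letter 6 places backward in the alphabet (wrapping around).
Applying that to "rdodvjoyrvldele" gives "lxixpdislpfxyfy".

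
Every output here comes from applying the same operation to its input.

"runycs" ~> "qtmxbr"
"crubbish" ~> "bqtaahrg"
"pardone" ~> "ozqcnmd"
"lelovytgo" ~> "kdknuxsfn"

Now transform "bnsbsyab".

What's happening: shift every letter 1 place backward in the alphabet (wrapping around).
For "bnsbsyab" the result is "amrarxza".

amrarxza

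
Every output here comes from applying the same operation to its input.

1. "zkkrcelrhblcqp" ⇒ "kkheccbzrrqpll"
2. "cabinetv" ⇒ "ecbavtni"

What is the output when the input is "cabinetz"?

ecbaztni

In each case the input is transformed by: sort the characters into reverse alphabetical order, then swap the front and back halves of the string.
For "cabinetz" the result is "ecbaztni".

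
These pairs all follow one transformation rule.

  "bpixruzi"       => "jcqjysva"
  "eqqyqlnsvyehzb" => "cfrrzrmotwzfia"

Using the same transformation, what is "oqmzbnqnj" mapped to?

kprnacoro

The pattern: move the last character to the front, then shift every letter 1 place forward in the alphabet (wrapping around).
For "oqmzbnqnj", step one produces "joqmzbnqn"; step two turns that into "kprnacoro".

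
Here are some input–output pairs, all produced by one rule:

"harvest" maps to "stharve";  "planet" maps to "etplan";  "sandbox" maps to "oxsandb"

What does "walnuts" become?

The transformation: move the last 2 characters to the front (rotate right by 2).
For "walnuts" the result is "tswalnu".

tswalnu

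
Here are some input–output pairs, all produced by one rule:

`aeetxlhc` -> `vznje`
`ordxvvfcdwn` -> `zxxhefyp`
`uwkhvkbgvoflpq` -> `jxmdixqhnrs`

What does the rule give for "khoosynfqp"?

In each case the input is transformed by: delete the first 3 characters, then shift every letter 2 places forward in the alphabet (wrapping around).
Applying both steps to "khoosynfqp": "osynfqp", then "quaphsr".

quaphsr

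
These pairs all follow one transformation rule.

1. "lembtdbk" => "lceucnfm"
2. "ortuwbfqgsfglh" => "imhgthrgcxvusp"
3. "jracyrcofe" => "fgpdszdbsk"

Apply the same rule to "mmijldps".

The pattern: reverse the string, then shift every letter 1 place forward in the alphabet (wrapping around).
So "mmijldps" becomes "tqemkjnn".
(Check on "jracyrcofe": → "efocrycarj" → "fgpdszdbsk" ✓)

tqemkjnn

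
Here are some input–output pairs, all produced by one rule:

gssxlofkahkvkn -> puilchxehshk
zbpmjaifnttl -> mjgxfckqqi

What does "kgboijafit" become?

The transformation: delete the first 2 characters, then shift every letter 3 places backward in the alphabet (wrapping around).
Applying both steps to "kgboijafit": "boijafit", then "ylfgxcfq".

ylfgxcfq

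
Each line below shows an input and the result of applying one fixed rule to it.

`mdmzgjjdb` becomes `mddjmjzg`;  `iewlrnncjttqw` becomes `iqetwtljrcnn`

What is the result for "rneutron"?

Looking at the pairs, the operation is to delete the last character, then take characters alternately from the front and the back (1st, last, 2nd, 2nd-last, ...).
For "rneutron", step one produces "rneutro"; step two turns that into "ronretu".

ronretu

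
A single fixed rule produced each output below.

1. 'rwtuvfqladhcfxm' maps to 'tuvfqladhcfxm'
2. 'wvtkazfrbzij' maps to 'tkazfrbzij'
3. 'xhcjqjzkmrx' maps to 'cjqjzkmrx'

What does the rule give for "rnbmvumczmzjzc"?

In each case the input is transformed by: delete the first 2 characters.
Doing the same to "rnbmvumczmzjzc": "bmvumczmzjzc".

bmvumczmzjzc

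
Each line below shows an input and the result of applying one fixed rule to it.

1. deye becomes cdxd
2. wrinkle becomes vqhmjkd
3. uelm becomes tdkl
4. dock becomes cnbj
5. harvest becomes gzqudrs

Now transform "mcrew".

The rule is to shift every letter 1 place backward in the alphabet (wrapping around).
On "mcrew" that produces "lbqdv".

lbqdv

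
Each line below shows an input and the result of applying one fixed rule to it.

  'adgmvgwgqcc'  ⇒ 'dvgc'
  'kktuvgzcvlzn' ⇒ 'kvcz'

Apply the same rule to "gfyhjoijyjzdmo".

fjjzo

The rule is to keep one character in every 3, starting at position 2 (positions 2nd, 5th, 8th, ...).
On "gfyhjoijyjzdmo" that produces "fjjzo".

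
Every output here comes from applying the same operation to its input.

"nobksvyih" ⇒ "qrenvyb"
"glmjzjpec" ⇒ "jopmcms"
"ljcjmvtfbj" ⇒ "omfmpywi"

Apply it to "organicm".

rujdql

The pattern: shift every letter 3 places forward in the alphabet (wrapping around), then delete the last 2 characters.
"organicm" → "rujdqlfp" → "rujdql".
(Check on "nobksvyih": → "qrenvyblk" → "qrenvyb" ✓)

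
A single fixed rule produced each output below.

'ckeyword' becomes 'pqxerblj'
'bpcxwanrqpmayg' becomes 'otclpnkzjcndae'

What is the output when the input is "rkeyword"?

eqxerblj

The pattern: shift every letter 13 places forward in the alphabet (wrapping around) — i.e. ROT13, then take characters alternately from the front and the back (1st, last, 2nd, 2nd-last, ...).
On "rkeyword" that produces "eqxerblj".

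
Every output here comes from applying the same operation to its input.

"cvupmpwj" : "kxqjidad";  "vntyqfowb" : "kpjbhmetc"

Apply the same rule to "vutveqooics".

qgjihjseccw

In each case the input is transformed by: shift every letter 12 places backward in the alphabet (wrapping around), then move the last 2 characters to the front (rotate right by 2).
Starting from "vutveqooics": after the first operation, "jihjseccwqg"; after the second, "qgjihjseccw".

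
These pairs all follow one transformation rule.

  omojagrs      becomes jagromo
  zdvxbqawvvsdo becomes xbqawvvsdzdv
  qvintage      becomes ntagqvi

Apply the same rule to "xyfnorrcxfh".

norrcxfxyf

Looking at the pairs, the operation is to delete the last character, then move the first 3 characters to the end (rotate left by 3).
Working it through for "xyfnorrcxfh": intermediate "xyfnorrcxf", final "norrcxfxyf".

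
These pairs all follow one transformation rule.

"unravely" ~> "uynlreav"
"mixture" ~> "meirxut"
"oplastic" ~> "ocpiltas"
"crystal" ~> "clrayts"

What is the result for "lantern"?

In each case the input is transformed by: take characters alternately from the front and the back (1st, last, 2nd, 2nd-last, ...).
Doing the same to "lantern": "lnarnet".

lnarnet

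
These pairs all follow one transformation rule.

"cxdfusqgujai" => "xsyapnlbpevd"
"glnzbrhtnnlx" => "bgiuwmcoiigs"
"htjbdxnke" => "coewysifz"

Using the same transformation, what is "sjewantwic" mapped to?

nezrviordx

The rule is to shift every letter 5 places backward in the alphabet (wrapping around).
On "sjewantwic" that produces "nezrviordx".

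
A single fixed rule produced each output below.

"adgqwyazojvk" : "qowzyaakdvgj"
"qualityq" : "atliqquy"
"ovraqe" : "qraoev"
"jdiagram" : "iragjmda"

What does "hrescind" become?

eischdrn

Rule — take characters alternately from the front and the back (1st, last, 2nd, 2nd-last, ...), then swap the front and back halves of the string.
For "hrescind" the result is "eischdrn".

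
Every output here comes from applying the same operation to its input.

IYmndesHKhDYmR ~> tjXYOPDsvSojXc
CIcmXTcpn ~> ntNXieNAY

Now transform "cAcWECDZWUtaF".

NlNhpnokhfELq

In each case the input is transformed by: shift every letter 11 places forward in the alphabet (wrapping around), then flip the case of every letter.
On "cAcWECDZWUtaF" that produces "NlNhpnokhfELq".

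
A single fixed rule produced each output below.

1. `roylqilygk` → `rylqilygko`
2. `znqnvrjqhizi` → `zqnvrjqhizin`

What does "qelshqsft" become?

What's happening: move the first character to the end, then swap the first and last characters.
On "qelshqsft" that produces "qlshqsfte".

qlshqsfte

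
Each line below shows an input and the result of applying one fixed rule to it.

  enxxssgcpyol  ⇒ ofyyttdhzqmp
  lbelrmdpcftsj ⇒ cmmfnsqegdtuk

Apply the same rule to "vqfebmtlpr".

The pattern: shift every letter 1 place forward in the alphabet (wrapping around), then swap each adjacent pair of characters (1↔2, 3↔4, ...).
For "vqfebmtlpr", step one produces "wrgfcnumqs"; step two turns that into "rwfgncmusq".

rwfgncmusq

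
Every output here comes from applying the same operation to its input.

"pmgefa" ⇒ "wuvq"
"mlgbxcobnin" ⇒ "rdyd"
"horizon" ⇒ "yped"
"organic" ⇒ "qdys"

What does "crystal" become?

ijqb

Rule — shift every letter 10 places backward in the alphabet (wrapping around), then keep only the last 4 characters.
Applying both steps to "crystal": "shoijqb", then "ijqb".
(Check on "mlgbxcobnin": → "cbwrnserdyd" → "rdyd" ✓)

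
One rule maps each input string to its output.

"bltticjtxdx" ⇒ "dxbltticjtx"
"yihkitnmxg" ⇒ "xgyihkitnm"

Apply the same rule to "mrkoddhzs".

The rule is to move the last 2 characters to the front (rotate right by 2).
Doing the same to "mrkoddhzs": "zsmrkoddh".

zsmrkoddh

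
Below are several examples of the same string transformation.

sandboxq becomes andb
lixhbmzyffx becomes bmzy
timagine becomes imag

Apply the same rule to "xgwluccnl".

wluc

The transformation: move the last 3 characters to the front (rotate right by 3), then keep only the last 4 characters.
Doing the same to "xgwluccnl": "wluc".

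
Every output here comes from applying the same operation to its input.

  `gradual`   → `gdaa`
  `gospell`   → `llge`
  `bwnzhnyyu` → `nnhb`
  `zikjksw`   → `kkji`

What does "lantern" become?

nlea

The pattern: sort the characters into reverse alphabetical order, then keep only the last 4 characters.
Applying both steps to "lantern": "trnnlea", then "nlea".
(Check on "gradual": → "urlgdaa" → "gdaa" ✓)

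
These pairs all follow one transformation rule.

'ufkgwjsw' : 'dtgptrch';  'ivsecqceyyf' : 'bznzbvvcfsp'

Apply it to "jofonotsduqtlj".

The transformation: shift every letter 3 places backward in the alphabet (wrapping around), then move the first 3 characters to the end (rotate left by 3).
Applying both steps to "jofonotsduqtlj": "glclklqparnqig", then "lklqparnqigglc".

lklqparnqigglc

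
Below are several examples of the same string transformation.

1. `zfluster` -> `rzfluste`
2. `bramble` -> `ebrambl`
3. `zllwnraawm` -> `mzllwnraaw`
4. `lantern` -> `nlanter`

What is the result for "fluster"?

Each output is the input with this applied: move the last character to the front.
So "fluster" becomes "rfluste".

rfluste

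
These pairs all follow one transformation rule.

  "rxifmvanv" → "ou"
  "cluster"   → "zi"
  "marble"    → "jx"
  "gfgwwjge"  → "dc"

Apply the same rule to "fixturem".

cf

Each output is the input with this applied: shift every letter 3 places backward in the alphabet (wrapping around), then keep only the first 2 characters.
Starting from "fixturem": after the first operation, "cfuqrobj"; after the second, "cf".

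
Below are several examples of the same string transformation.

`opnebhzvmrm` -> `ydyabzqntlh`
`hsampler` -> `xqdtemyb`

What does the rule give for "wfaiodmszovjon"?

In each case the input is transformed by: shift every letter 12 places forward in the alphabet (wrapping around), then move the last 3 characters to the front (rotate right by 3).
For "wfaiodmszovjon", step one produces "irmuapyelahvaz"; step two turns that into "vazirmuapyelah".

vazirmuapyelah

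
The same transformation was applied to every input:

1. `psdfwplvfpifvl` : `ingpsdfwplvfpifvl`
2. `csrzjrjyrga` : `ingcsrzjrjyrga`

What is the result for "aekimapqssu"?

What's happening: prepend "ing".
"aekimapqssu" → "ingaekimapqssu".

ingaekimapqssu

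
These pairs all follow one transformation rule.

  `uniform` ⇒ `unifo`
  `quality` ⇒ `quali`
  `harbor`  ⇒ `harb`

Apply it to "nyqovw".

Each output is the input with this applied: delete the last 2 characters.
Doing the same to "nyqovw": "nyqo".

nyqo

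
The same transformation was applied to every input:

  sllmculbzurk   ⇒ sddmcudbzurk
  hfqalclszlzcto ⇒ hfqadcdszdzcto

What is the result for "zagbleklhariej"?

The transformation: replace every "l" with "d".
Applying that to "zagbleklhariej" gives "zagbdekdhariej".

zagbdekdhariej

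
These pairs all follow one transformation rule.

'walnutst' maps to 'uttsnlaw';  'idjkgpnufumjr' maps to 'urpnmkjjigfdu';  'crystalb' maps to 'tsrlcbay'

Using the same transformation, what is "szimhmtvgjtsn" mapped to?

vttssnmmjihgz

The transformation: sort the characters into reverse alphabetical order, then move the first character to the end.
For "szimhmtvgjtsn" the result is "vttssnmmjihgz".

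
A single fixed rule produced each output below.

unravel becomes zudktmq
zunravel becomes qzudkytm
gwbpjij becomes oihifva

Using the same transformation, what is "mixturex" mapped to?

stqdwlhw

Looking at the pairs, the operation is to shift every letter 1 place backward in the alphabet (wrapping around), then move the first 3 characters to the end (rotate left by 3).
Doing the same to "mixturex": "stqdwlhw".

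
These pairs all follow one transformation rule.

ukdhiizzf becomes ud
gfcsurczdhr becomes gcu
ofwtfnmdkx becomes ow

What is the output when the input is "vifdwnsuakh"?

vfw

In each case the input is transformed by: keep every other character starting from the first (positions 1st, 3rd, 5th, ...), then delete the last 3 characters.
For "vifdwnsuakh" the result is "vfw".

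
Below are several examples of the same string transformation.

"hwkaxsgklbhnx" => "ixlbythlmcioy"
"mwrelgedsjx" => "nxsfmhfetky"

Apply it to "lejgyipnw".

mfkhzjqox

The transformation: shift every letter 1 place forward in the alphabet (wrapping around).
On "lejgyipnw" that produces "mfkhzjqox".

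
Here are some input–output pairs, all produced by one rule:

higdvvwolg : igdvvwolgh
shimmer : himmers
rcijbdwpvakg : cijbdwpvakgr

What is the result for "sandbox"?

What's happening: move the first character to the end.
Doing the same to "sandbox": "andboxs".

andboxs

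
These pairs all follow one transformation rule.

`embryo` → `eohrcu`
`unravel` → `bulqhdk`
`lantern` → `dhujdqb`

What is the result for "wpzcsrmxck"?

In each case the input is transformed by: shift every letter 10 places backward in the alphabet (wrapping around), then reverse the string.
"wpzcsrmxck" → "mfpsihcnsa" → "asnchispfm".

asnchispfm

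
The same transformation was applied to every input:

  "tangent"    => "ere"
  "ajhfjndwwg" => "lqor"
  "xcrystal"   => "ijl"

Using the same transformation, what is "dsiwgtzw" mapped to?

The transformation: keep one character in every 3, starting at position 1 (positions 1st, 4th, 7th, ...), then shift every letter 11 places forward in the alphabet (wrapping around).
On "dsiwgtzw": the first step gives "dwz", and the second then gives "ohk".
(Check on "tangent": → "tgt" → "ere" ✓)

ohk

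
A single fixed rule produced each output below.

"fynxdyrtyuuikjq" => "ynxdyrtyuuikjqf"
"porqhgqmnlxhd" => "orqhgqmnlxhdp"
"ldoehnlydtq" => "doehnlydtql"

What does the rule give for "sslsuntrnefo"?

slsuntrnefos

In each case the input is transformed by: move the first character to the end.
"sslsuntrnefo" → "slsuntrnefos".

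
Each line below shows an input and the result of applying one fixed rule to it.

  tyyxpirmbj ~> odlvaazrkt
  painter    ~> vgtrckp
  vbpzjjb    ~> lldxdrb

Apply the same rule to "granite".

kvgitcp

Rule — shift every letter 2 places forward in the alphabet (wrapping around), then move the last 3 characters to the front (rotate right by 3).
"granite" → "itcpkvg" → "kvgitcp".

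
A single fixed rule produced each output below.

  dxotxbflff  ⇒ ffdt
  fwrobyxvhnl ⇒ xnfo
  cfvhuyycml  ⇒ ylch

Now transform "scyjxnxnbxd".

Looking at the pairs, the operation is to keep one character in every 3, starting at position 1 (positions 1st, 4th, 7th, ...), then move the first 2 characters to the end (rotate left by 2).
For "scyjxnxnbxd" the result is "xxsj".
(Check on "dxotxbflff": → "dtff" → "ffdt" ✓)

xxsj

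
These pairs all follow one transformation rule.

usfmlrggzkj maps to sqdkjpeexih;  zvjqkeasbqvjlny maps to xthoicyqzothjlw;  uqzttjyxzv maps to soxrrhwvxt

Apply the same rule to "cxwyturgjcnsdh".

The transformation: shift every letter 2 places backward in the alphabet (wrapping around).
Applying that to "cxwyturgjcnsdh" gives "avuwrspehalqbf".

avuwrspehalqbf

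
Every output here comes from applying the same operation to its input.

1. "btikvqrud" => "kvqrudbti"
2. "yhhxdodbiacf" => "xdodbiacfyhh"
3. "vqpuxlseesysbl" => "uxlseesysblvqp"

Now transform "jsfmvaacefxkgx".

mvaacefxkgxjsf

The pattern: move the first 3 characters to the end (rotate left by 3).
On "jsfmvaacefxkgx" that produces "mvaacefxkgxjsf".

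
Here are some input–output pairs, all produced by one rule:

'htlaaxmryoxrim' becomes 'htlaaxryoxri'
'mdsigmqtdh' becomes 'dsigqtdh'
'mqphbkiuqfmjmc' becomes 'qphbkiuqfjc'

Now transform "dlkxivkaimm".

dlkxivkai

Rule — remove every "m".
For "dlkxivkaimm" the result is "dlkxivkai".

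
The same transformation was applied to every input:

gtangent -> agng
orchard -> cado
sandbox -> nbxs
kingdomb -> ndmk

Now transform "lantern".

The transformation: keep every other character starting from the first (positions 1st, 3rd, 5th, ...), then move the first character to the end.
Starting from "lantern": after the first operation, "lnen"; after the second, "nenl".

nenl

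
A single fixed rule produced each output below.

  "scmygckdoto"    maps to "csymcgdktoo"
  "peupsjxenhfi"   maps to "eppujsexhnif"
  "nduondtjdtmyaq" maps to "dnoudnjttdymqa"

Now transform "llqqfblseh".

The rule is to swap each adjacent pair of characters (1↔2, 3↔4, ...).
Applying that to "llqqfblseh" gives "llqqbfslhe".

llqqbfslhe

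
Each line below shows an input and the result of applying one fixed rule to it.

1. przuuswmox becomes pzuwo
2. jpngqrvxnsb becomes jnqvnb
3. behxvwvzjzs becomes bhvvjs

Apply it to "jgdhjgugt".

The pattern: keep every other character starting from the first (positions 1st, 3rd, 5th, ...).
So "jgdhjgugt" becomes "jdjut".

jdjut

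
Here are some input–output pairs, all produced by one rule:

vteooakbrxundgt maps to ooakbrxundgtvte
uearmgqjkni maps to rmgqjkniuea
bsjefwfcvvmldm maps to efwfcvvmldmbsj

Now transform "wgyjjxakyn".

jjxakynwgy

In each case the input is transformed by: move the first 3 characters to the end (rotate left by 3).
Applying that to "wgyjjxakyn" gives "jjxakynwgy".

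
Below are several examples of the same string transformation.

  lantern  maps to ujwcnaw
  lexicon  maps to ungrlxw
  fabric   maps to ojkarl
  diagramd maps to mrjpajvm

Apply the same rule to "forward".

oxafjam

What's happening: shift every letter 9 places forward in the alphabet (wrapping around).
On "forward" that produces "oxafjam".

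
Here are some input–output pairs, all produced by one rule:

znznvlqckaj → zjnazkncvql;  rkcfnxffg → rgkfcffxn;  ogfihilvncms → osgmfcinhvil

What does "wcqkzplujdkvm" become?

wmcvqkkdzjpul

The pattern: take characters alternately from the front and the back (1st, last, 2nd, 2nd-last, ...).
Applying that to "wcqkzplujdkvm" gives "wmcvqkkdzjpul".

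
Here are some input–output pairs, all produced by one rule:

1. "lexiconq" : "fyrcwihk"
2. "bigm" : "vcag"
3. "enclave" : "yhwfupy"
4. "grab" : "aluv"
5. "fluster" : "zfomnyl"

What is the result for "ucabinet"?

The pattern: shift every letter 6 places backward in the alphabet (wrapping around).
Applying that to "ucabinet" gives "owuvchyn".

owuvchyn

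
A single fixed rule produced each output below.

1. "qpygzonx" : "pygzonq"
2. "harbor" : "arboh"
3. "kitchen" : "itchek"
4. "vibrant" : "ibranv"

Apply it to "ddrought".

droughd

Rule — swap the first and last characters, then delete the first character.
Starting from "ddrought": after the first operation, "tdroughd"; after the second, "droughd".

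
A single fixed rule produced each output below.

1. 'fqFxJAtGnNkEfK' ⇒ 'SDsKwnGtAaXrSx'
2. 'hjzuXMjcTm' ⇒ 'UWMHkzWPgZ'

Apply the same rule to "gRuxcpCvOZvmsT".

TeHKPCpIbmIZFg

What's happening: shift every letter 13 places forward in the alphabet (wrapping around) — i.e. ROT13, then flip the case of every letter.
"gRuxcpCvOZvmsT" → "tEhkpcPiBMizfG" → "TeHKPCpIbmIZFg".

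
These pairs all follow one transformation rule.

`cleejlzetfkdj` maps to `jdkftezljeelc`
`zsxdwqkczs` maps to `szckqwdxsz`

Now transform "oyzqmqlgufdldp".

pdldfuglqmqzyo

In each case the input is transformed by: reverse the string.
On "oyzqmqlgufdldp" that produces "pdldfuglqmqzyo".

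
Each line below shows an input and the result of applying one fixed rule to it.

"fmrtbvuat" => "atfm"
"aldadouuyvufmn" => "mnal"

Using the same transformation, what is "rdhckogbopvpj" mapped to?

pjrd

The rule is to move the last 2 characters to the front (rotate right by 2), then keep only the first 4 characters.
For "rdhckogbopvpj", step one produces "pjrdhckogbopv"; step two turns that into "pjrd".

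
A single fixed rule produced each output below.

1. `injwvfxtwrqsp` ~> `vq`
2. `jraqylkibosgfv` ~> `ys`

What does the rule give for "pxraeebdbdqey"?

eq

The transformation: keep every other character starting from the first (positions 1st, 3rd, 5th, ...), then keep one character in every 3, starting at position 3 (positions 3rd, 6th, 9th, ...).
"pxraeebdbdqey" → "prebbqy" → "eq".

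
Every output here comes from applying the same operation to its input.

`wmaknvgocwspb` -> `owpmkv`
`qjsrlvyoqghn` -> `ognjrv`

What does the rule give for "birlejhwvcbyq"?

wcyilj

The pattern: keep every other character starting from the second (positions 2nd, 4th, 6th, ...), then move the last 3 characters to the front (rotate right by 3).
So "birlejhwvcbyq" becomes "wcyilj".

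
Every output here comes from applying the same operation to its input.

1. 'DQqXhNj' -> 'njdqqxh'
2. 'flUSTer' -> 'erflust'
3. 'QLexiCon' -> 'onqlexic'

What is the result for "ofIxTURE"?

Each output is the input with this applied: move the last 2 characters to the front (rotate right by 2), then convert every letter to lowercase.
Applying both steps to "ofIxTURE": "REofIxTU", then "reofixtu".

reofixtu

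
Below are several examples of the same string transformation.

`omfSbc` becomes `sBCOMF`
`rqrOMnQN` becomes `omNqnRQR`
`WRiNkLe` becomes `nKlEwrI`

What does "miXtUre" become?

In each case the input is transformed by: move the first 3 characters to the end (rotate left by 3), then flip the case of every letter.
Starting from "miXtUre": after the first operation, "tUremiX"; after the second, "TuREMIx".

TuREMIx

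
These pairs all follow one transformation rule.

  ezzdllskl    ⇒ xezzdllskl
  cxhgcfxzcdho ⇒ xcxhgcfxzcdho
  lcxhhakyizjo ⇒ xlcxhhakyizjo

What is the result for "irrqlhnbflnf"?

Rule — prepend "x".
So "irrqlhnbflnf" becomes "xirrqlhnbflnf".

xirrqlhnbflnf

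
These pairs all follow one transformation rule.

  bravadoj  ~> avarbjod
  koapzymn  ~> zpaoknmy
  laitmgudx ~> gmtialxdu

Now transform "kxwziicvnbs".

Rule — move the last 3 characters to the front (rotate right by 3), then reverse the string.
Starting from "kxwziicvnbs": after the first operation, "nbskxwziicv"; after the second, "vciizwxksbn".

vciizwxksbn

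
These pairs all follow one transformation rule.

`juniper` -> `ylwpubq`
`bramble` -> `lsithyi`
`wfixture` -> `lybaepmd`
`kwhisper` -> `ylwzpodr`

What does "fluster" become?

ylazbsm

Each output is the input with this applied: reverse the string, then shift every letter 7 places forward in the alphabet (wrapping around).
Working it through for "fluster": intermediate "retsulf", final "ylazbsm".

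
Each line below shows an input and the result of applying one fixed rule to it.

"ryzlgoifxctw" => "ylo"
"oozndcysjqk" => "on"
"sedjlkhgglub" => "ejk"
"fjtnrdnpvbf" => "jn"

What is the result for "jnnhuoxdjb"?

What's happening: keep every other character starting from the second (positions 2nd, 4th, 6th, ...), then delete the last 3 characters.
On "jnnhuoxdjb": the first step gives "nhodb", and the second then gives "nh".

nh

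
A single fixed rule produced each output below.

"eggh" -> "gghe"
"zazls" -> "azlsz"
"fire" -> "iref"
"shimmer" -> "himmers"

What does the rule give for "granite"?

raniteg

The transformation: move the first character to the end.
On "granite" that produces "raniteg".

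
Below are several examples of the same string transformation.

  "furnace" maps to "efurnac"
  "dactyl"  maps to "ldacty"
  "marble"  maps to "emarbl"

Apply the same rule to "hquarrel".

What's happening: move the last character to the front.
"hquarrel" → "lhquarre".

lhquarre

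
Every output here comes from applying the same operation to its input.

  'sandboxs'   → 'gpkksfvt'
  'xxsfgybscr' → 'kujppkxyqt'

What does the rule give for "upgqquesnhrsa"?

In each case the input is transformed by: move the last 3 characters to the front (rotate right by 3), then shift every letter 8 places backward in the alphabet (wrapping around).
For "upgqquesnhrsa" the result is "jksmhyiimwkfz".

jksmhyiimwkfz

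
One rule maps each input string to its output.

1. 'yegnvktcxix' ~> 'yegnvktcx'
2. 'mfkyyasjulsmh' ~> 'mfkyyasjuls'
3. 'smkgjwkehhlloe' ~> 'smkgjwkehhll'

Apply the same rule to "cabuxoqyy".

cabuxoq

What's happening: delete the last 2 characters.
"cabuxoqyy" → "cabuxoq".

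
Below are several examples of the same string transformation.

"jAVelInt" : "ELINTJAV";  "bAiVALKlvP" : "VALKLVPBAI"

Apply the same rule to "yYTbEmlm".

BEMLMYYT

Looking at the pairs, the operation is to move the first 3 characters to the end (rotate left by 3), then convert every letter to uppercase.
On "yYTbEmlm": the first step gives "bEmlmyYT", and the second then gives "BEMLMYYT".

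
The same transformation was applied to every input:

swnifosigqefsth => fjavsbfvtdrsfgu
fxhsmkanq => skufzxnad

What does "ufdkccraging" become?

In each case the input is transformed by: shift every letter 13 places forward in the alphabet (wrapping around) — i.e. ROT13.
"ufdkccraging" → "hsqxppentvat".

hsqxppentvat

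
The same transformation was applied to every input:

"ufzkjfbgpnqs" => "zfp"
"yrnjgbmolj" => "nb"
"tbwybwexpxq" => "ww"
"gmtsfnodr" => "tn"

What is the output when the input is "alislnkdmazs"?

inm

The transformation: keep one character in every 3, starting at position 3 (positions 3rd, 6th, 9th, ...), then delete the last character.
Working it through for "alislnkdmazs": intermediate "inms", final "inm".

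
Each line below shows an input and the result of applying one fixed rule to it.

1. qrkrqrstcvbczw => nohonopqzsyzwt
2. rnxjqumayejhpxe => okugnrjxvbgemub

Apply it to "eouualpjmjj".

blrrximgjgg

What's happening: shift every letter 3 places backward in the alphabet (wrapping around).
Applying that to "eouualpjmjj" gives "blrrximgjgg".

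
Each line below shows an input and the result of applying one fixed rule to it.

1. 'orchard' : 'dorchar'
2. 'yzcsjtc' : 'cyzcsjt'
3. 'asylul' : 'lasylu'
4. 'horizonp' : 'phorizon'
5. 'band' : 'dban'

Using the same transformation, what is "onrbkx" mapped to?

xonrbk

What's happening: move the last character to the front.
Doing the same to "onrbkx": "xonrbk".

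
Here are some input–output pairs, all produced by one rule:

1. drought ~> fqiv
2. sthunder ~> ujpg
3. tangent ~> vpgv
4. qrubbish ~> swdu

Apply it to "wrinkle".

The rule is to shift every letter 2 places forward in the alphabet (wrapping around), then keep every other character starting from the first (positions 1st, 3rd, 5th, ...).
Applying both steps to "wrinkle": "ytkpmng", then "ykmg".

ykmg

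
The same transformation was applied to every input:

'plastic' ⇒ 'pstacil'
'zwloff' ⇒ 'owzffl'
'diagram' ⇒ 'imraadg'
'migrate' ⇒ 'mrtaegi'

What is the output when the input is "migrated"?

In each case the input is transformed by: sort the characters into alphabetical order, then move the last 3 characters to the front (rotate right by 3).
Doing the same to "migrated": "mrtadegi".

mrtadegi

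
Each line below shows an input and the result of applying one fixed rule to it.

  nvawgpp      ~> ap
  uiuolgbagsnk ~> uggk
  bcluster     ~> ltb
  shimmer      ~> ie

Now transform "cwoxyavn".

oac

In each case the input is transformed by: move the first character to the end, then keep one character in every 3, starting at position 2 (positions 2nd, 5th, 8th, ...).
For "cwoxyavn", step one produces "woxyavnc"; step two turns that into "oac".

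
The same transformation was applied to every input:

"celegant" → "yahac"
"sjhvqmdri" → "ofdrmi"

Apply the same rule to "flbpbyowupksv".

bhxlxuksql

Looking at the pairs, the operation is to shift every letter 4 places backward in the alphabet (wrapping around), then delete the last 3 characters.
On "flbpbyowupksv": the first step gives "bhxlxuksqlgor", and the second then gives "bhxlxuksql".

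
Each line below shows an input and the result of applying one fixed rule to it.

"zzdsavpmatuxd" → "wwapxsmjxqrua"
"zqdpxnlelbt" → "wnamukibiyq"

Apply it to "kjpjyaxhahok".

In each case the input is transformed by: shift every letter 3 places backward in the alphabet (wrapping around).
On "kjpjyaxhahok" that produces "hgmgvxuexelh".

hgmgvxuexelh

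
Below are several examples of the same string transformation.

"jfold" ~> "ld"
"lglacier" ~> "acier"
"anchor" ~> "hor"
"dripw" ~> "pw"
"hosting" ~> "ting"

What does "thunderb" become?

nderb

The transformation: delete the first 3 characters.
On "thunderb" that produces "nderb".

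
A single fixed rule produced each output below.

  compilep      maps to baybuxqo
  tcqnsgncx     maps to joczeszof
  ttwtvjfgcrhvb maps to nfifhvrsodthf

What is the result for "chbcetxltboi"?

The transformation: shift every letter 12 places forward in the alphabet (wrapping around), then swap the first and last characters.
"chbcetxltboi" → "otnoqfjxfnau" → "utnoqfjxfnao".

utnoqfjxfnao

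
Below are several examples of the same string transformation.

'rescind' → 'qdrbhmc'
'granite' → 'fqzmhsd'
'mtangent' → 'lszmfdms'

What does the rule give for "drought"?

cqntfgs

Rule — shift every letter 1 place backward in the alphabet (wrapping around).
Doing the same to "drought": "cqntfgs".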